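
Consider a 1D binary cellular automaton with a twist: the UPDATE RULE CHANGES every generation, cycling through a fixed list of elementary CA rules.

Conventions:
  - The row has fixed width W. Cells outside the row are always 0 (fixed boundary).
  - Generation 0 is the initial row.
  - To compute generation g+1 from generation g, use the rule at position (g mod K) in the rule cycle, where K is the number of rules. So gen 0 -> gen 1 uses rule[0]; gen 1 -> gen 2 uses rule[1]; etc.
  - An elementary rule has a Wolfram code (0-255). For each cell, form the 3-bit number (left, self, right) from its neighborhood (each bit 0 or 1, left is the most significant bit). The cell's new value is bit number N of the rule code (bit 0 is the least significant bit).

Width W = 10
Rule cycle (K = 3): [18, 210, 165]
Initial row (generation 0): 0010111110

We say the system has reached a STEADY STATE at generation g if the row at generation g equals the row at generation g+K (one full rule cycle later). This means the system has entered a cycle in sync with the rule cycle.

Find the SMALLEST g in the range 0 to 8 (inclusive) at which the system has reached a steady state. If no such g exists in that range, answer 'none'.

Answer: 4

Derivation:
Gen 0: 0010111110
Gen 1 (rule 18): 0100000001
Gen 2 (rule 210): 1010000010
Gen 3 (rule 165): 1110111010
Gen 4 (rule 18): 0000000001
Gen 5 (rule 210): 0000000010
Gen 6 (rule 165): 1111111010
Gen 7 (rule 18): 0000000001
Gen 8 (rule 210): 0000000010
Gen 9 (rule 165): 1111111010
Gen 10 (rule 18): 0000000001
Gen 11 (rule 210): 0000000010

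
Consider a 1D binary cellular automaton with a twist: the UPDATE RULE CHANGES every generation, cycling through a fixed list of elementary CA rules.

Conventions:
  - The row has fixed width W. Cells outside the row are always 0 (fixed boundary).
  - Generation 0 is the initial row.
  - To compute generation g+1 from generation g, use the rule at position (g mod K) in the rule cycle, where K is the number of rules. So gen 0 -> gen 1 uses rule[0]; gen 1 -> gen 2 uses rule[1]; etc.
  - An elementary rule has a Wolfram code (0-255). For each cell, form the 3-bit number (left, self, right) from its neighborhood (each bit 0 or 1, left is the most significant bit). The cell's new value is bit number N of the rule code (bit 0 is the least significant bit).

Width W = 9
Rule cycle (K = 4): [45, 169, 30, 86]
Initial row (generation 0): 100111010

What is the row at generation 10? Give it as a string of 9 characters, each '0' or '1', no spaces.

Answer: 000100010

Derivation:
Gen 0: 100111010
Gen 1 (rule 45): 100100110
Gen 2 (rule 169): 000000100
Gen 3 (rule 30): 000001110
Gen 4 (rule 86): 000010011
Gen 5 (rule 45): 111010010
Gen 6 (rule 169): 110100000
Gen 7 (rule 30): 100110000
Gen 8 (rule 86): 111011000
Gen 9 (rule 45): 100110011
Gen 10 (rule 169): 000100010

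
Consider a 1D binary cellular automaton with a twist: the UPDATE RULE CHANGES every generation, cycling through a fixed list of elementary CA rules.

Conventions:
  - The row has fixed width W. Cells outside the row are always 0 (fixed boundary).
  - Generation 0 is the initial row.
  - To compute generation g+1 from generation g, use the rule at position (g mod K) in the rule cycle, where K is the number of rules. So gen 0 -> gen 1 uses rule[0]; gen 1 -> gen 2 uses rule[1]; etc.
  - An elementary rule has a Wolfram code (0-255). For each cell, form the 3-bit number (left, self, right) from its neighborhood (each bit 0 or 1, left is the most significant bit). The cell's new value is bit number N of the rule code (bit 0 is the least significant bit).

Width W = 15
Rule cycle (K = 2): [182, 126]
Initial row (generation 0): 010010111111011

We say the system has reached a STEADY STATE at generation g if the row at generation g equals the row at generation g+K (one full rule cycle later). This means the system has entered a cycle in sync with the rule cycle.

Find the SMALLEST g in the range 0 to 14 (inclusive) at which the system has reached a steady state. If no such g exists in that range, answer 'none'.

Answer: none

Derivation:
Gen 0: 010010111111011
Gen 1 (rule 182): 111111011110100
Gen 2 (rule 126): 100001110011110
Gen 3 (rule 182): 110010101101101
Gen 4 (rule 126): 111111111111111
Gen 5 (rule 182): 011111111111110
Gen 6 (rule 126): 110000000000011
Gen 7 (rule 182): 001000000000100
Gen 8 (rule 126): 011100000001110
Gen 9 (rule 182): 101010000010101
Gen 10 (rule 126): 111111000111111
Gen 11 (rule 182): 011110101011110
Gen 12 (rule 126): 110011111110011
Gen 13 (rule 182): 001101111101100
Gen 14 (rule 126): 011111000111110
Gen 15 (rule 182): 101110101011101
Gen 16 (rule 126): 111011111110111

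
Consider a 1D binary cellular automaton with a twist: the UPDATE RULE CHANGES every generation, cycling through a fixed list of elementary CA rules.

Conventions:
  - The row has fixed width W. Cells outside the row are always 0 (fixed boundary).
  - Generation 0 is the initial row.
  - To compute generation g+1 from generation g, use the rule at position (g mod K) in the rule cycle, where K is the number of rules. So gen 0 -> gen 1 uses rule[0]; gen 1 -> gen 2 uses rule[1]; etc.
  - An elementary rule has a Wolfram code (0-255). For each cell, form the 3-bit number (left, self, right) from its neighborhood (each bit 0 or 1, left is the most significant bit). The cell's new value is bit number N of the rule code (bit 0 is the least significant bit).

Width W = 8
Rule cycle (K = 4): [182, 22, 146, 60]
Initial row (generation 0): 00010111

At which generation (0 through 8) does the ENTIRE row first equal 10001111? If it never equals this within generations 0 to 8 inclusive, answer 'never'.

Answer: 6

Derivation:
Gen 0: 00010111
Gen 1 (rule 182): 00111010
Gen 2 (rule 22): 01000011
Gen 3 (rule 146): 10100100
Gen 4 (rule 60): 11110110
Gen 5 (rule 182): 01101001
Gen 6 (rule 22): 10001111
Gen 7 (rule 146): 01010110
Gen 8 (rule 60): 01111101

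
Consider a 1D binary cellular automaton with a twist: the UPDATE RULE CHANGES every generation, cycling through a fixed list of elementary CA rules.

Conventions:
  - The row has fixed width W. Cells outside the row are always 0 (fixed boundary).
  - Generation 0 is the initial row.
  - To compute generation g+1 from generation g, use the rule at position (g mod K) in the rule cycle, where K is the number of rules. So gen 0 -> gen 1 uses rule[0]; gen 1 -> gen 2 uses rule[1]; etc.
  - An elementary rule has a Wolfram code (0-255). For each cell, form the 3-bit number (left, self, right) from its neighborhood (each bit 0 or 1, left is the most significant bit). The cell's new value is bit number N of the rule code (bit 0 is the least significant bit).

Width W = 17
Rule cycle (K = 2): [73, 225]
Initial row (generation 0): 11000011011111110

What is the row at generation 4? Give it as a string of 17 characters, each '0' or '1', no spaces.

Gen 0: 11000011011111110
Gen 1 (rule 73): 11011011010000010
Gen 2 (rule 225): 01101101100111000
Gen 3 (rule 73): 01101101100101011
Gen 4 (rule 225): 00110110100010101

Answer: 00110110100010101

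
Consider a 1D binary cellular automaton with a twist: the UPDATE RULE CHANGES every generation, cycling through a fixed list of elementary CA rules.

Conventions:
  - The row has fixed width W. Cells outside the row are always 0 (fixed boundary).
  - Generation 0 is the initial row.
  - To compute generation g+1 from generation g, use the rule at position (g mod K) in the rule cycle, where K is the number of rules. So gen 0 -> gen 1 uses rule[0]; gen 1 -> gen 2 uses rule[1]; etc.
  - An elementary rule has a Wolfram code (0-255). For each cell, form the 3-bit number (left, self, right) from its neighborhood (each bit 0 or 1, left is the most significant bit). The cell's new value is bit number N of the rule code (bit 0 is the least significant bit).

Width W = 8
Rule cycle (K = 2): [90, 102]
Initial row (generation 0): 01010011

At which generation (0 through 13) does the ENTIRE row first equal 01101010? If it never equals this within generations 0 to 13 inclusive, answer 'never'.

Gen 0: 01010011
Gen 1 (rule 90): 10001111
Gen 2 (rule 102): 10010001
Gen 3 (rule 90): 01101010
Gen 4 (rule 102): 10111110
Gen 5 (rule 90): 00100011
Gen 6 (rule 102): 01100101
Gen 7 (rule 90): 11111000
Gen 8 (rule 102): 00001000
Gen 9 (rule 90): 00010100
Gen 10 (rule 102): 00111100
Gen 11 (rule 90): 01100110
Gen 12 (rule 102): 10101010
Gen 13 (rule 90): 00000001

Answer: 3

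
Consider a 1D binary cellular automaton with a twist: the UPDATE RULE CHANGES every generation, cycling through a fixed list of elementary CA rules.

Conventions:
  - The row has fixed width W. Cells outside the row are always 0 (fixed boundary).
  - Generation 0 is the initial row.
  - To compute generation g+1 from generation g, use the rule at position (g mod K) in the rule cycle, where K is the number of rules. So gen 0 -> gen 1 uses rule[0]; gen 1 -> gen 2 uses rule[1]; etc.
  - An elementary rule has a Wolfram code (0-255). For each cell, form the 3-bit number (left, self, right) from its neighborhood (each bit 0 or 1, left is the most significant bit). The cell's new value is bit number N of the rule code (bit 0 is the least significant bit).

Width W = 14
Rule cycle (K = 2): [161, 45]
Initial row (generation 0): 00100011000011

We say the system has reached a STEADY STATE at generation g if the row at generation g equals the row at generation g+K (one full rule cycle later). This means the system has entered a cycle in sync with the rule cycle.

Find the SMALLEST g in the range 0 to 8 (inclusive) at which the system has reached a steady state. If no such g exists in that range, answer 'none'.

Answer: none

Derivation:
Gen 0: 00100011000011
Gen 1 (rule 161): 10001000011000
Gen 2 (rule 45): 10101011010011
Gen 3 (rule 161): 01010100100000
Gen 4 (rule 45): 01111100101111
Gen 5 (rule 161): 00111000010110
Gen 6 (rule 45): 10100011011100
Gen 7 (rule 161): 01001000101001
Gen 8 (rule 45): 01001010111001
Gen 9 (rule 161): 00000101010000
Gen 10 (rule 45): 11110111110111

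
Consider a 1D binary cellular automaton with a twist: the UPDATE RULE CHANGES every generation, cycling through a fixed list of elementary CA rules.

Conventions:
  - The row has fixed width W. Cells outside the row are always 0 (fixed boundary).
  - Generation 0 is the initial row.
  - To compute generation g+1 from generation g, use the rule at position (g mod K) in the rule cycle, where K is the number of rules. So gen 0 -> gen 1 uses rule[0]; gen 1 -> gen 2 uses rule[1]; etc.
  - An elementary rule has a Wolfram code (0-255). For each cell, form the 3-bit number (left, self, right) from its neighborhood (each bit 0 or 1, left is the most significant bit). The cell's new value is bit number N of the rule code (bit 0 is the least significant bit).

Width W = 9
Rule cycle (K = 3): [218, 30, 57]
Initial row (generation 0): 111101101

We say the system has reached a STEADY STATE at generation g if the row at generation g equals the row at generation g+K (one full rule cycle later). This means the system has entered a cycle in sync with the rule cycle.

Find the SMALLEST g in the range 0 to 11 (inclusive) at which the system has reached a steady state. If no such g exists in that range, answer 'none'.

Gen 0: 111101101
Gen 1 (rule 218): 111101100
Gen 2 (rule 30): 100001010
Gen 3 (rule 57): 011100101
Gen 4 (rule 218): 111111000
Gen 5 (rule 30): 100000100
Gen 6 (rule 57): 011110011
Gen 7 (rule 218): 111111111
Gen 8 (rule 30): 100000000
Gen 9 (rule 57): 011111111
Gen 10 (rule 218): 111111111
Gen 11 (rule 30): 100000000
Gen 12 (rule 57): 011111111
Gen 13 (rule 218): 111111111
Gen 14 (rule 30): 100000000

Answer: 7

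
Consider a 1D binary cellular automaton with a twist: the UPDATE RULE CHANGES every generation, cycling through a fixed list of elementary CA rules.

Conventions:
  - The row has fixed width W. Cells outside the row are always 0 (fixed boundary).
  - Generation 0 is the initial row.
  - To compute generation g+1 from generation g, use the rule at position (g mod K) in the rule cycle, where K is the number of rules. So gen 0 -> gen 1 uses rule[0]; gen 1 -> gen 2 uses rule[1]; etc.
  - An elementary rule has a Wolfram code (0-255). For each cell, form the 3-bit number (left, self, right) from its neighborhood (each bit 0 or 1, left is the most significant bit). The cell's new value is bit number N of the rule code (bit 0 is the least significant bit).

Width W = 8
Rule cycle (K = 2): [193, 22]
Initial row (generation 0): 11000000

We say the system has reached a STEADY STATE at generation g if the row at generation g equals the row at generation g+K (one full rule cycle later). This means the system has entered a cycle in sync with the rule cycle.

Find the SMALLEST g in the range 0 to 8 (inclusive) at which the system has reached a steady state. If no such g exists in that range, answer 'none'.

Gen 0: 11000000
Gen 1 (rule 193): 01011111
Gen 2 (rule 22): 11000000
Gen 3 (rule 193): 01011111
Gen 4 (rule 22): 11000000
Gen 5 (rule 193): 01011111
Gen 6 (rule 22): 11000000
Gen 7 (rule 193): 01011111
Gen 8 (rule 22): 11000000
Gen 9 (rule 193): 01011111
Gen 10 (rule 22): 11000000

Answer: 0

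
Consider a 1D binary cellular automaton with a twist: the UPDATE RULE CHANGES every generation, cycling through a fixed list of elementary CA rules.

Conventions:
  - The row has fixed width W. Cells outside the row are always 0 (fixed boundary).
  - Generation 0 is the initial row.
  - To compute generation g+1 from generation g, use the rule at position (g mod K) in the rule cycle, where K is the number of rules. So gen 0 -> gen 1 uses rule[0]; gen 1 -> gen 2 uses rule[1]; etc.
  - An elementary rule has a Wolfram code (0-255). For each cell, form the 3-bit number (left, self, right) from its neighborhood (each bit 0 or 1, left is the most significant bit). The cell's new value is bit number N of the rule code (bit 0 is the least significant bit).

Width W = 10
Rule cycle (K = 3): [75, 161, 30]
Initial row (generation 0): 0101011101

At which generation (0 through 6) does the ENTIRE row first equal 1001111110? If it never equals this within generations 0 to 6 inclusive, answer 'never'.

Answer: never

Derivation:
Gen 0: 0101011101
Gen 1 (rule 75): 1000010100
Gen 2 (rule 161): 0011001001
Gen 3 (rule 30): 0110111111
Gen 4 (rule 75): 1110100001
Gen 5 (rule 161): 0101001100
Gen 6 (rule 30): 1101111010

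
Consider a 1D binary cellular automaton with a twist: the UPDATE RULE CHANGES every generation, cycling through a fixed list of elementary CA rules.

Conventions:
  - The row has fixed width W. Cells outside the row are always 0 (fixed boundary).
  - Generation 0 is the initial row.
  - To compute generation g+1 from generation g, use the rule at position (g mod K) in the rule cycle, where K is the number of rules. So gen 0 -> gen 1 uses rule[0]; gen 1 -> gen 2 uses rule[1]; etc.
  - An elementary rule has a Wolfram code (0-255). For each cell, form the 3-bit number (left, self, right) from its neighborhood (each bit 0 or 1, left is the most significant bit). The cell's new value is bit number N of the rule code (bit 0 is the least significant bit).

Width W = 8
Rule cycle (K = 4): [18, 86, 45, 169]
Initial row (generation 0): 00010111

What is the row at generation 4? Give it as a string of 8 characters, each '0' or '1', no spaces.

Answer: 00010110

Derivation:
Gen 0: 00010111
Gen 1 (rule 18): 00100000
Gen 2 (rule 86): 01110000
Gen 3 (rule 45): 01000111
Gen 4 (rule 169): 00010110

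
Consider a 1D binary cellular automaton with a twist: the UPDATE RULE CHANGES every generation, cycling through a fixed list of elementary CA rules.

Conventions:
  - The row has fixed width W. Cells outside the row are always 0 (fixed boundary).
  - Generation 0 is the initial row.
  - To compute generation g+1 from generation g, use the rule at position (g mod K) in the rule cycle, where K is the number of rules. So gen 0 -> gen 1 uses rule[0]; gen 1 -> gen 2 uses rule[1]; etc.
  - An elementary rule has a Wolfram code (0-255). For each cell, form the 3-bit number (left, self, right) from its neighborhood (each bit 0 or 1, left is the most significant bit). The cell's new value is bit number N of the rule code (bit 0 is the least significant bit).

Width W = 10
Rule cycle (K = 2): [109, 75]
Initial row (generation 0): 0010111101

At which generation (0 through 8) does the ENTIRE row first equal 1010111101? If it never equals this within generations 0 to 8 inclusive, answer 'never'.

Gen 0: 0010111101
Gen 1 (rule 109): 1011100111
Gen 2 (rule 75): 0010101101
Gen 3 (rule 109): 1011111111
Gen 4 (rule 75): 0010000001
Gen 5 (rule 109): 1010111101
Gen 6 (rule 75): 0000100100
Gen 7 (rule 109): 1110100101
Gen 8 (rule 75): 1010001000

Answer: 5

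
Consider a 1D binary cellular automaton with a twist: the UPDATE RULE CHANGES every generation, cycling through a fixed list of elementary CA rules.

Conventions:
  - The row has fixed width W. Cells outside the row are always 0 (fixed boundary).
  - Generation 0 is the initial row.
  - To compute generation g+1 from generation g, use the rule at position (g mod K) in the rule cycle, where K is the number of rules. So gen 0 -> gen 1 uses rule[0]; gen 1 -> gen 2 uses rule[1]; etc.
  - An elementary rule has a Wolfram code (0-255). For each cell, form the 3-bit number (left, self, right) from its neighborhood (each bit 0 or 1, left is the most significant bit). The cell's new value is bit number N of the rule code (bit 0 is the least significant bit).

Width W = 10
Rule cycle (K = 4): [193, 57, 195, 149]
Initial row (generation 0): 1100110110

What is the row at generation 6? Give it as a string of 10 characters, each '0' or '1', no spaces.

Answer: 1011100100

Derivation:
Gen 0: 1100110110
Gen 1 (rule 193): 0100010010
Gen 2 (rule 57): 0011001001
Gen 3 (rule 195): 1101010010
Gen 4 (rule 149): 0001011011
Gen 5 (rule 193): 1100001001
Gen 6 (rule 57): 1011100100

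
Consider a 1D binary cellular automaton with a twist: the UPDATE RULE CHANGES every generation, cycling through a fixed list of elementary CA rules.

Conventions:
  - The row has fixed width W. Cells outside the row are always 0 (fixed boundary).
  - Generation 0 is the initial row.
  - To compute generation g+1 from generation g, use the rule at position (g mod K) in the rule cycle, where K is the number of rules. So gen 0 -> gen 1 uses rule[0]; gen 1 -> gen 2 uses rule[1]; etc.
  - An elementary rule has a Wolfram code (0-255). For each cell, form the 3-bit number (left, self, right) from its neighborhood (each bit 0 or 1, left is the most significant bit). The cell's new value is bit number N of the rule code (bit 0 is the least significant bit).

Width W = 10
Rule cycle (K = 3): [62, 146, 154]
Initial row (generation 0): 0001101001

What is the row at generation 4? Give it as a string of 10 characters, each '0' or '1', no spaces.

Gen 0: 0001101001
Gen 1 (rule 62): 0011011111
Gen 2 (rule 146): 0100001110
Gen 3 (rule 154): 1010011101
Gen 4 (rule 62): 1111110011

Answer: 1111110011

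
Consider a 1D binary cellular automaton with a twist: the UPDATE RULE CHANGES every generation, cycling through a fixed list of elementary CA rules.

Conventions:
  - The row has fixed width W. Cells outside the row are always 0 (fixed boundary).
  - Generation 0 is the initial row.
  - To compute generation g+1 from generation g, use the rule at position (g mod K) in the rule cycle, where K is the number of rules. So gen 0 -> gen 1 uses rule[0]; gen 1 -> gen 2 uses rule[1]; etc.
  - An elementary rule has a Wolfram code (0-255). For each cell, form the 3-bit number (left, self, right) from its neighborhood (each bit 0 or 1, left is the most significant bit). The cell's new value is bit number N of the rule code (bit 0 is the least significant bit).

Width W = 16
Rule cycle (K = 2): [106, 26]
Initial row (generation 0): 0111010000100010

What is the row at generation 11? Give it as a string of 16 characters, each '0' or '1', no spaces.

Gen 0: 0111010000100010
Gen 1 (rule 106): 1101100001000100
Gen 2 (rule 26): 1001010010101010
Gen 3 (rule 106): 0010100101010100
Gen 4 (rule 26): 0100011000000010
Gen 5 (rule 106): 1000111000000100
Gen 6 (rule 26): 0101100100001010
Gen 7 (rule 106): 1011101000010100
Gen 8 (rule 26): 0010000100100010
Gen 9 (rule 106): 0100001001000100
Gen 10 (rule 26): 1010010110101010
Gen 11 (rule 106): 0100101111010100

Answer: 0100101111010100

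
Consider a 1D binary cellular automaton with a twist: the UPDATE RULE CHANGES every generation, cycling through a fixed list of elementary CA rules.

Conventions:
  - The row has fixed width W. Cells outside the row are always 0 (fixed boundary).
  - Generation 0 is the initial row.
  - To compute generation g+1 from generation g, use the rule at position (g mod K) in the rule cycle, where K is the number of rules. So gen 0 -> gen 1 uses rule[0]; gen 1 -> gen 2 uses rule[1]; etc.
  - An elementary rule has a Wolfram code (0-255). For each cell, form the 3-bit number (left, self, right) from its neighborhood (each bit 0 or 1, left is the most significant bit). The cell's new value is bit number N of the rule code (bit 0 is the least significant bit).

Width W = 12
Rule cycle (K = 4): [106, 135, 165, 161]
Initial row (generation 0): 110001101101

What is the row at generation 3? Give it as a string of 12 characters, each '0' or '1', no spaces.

Answer: 110110111001

Derivation:
Gen 0: 110001101101
Gen 1 (rule 106): 110011111110
Gen 2 (rule 135): 000101111100
Gen 3 (rule 165): 110110111001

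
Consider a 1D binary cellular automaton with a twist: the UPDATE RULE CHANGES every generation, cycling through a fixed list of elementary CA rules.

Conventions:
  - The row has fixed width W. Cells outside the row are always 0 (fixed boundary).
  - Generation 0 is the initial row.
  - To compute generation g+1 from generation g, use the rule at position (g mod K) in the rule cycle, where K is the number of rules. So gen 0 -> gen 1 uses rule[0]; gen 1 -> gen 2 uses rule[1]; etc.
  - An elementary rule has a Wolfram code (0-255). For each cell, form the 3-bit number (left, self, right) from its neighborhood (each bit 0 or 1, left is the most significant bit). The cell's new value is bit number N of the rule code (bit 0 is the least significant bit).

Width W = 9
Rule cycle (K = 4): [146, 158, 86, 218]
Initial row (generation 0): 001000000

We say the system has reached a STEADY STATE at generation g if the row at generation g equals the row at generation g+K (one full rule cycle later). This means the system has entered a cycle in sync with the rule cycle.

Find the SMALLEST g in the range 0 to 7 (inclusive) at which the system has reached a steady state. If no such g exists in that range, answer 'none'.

Answer: 4

Derivation:
Gen 0: 001000000
Gen 1 (rule 146): 010100000
Gen 2 (rule 158): 110110000
Gen 3 (rule 86): 010011000
Gen 4 (rule 218): 101111100
Gen 5 (rule 146): 000111010
Gen 6 (rule 158): 001110011
Gen 7 (rule 86): 010011101
Gen 8 (rule 218): 101111100
Gen 9 (rule 146): 000111010
Gen 10 (rule 158): 001110011
Gen 11 (rule 86): 010011101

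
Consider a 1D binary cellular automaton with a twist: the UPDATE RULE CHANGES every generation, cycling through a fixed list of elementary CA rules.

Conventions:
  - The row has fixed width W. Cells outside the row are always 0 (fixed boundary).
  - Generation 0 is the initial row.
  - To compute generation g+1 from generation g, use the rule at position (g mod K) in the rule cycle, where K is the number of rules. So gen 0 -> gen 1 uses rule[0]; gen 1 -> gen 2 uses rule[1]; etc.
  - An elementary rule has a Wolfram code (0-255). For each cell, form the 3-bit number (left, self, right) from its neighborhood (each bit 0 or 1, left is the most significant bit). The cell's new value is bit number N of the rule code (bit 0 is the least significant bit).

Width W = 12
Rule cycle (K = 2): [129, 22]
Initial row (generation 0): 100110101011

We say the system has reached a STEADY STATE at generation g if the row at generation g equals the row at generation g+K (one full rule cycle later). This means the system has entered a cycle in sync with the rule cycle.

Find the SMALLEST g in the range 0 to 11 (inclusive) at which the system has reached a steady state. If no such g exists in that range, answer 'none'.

Gen 0: 100110101011
Gen 1 (rule 129): 000000000000
Gen 2 (rule 22): 000000000000
Gen 3 (rule 129): 111111111111
Gen 4 (rule 22): 000000000000
Gen 5 (rule 129): 111111111111
Gen 6 (rule 22): 000000000000
Gen 7 (rule 129): 111111111111
Gen 8 (rule 22): 000000000000
Gen 9 (rule 129): 111111111111
Gen 10 (rule 22): 000000000000
Gen 11 (rule 129): 111111111111
Gen 12 (rule 22): 000000000000
Gen 13 (rule 129): 111111111111

Answer: 2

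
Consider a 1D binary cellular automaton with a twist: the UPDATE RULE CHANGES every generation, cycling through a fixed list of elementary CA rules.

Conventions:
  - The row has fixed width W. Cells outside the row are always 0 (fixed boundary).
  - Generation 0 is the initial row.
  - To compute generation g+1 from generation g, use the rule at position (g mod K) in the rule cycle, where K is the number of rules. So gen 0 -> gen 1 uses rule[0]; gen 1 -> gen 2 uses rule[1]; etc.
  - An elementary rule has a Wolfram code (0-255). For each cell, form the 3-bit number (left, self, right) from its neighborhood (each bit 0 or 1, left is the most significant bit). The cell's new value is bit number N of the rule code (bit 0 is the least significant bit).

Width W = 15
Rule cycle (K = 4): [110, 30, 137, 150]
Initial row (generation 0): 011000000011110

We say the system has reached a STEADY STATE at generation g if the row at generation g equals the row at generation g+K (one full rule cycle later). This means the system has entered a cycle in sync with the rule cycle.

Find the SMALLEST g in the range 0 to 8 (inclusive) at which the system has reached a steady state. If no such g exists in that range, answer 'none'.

Answer: none

Derivation:
Gen 0: 011000000011110
Gen 1 (rule 110): 111000000110010
Gen 2 (rule 30): 100100001101111
Gen 3 (rule 137): 000001101001110
Gen 4 (rule 150): 000010001110101
Gen 5 (rule 110): 000110011011111
Gen 6 (rule 30): 001101110010000
Gen 7 (rule 137): 101001100000111
Gen 8 (rule 150): 101110010001010
Gen 9 (rule 110): 111010110011110
Gen 10 (rule 30): 100010101110001
Gen 11 (rule 137): 001000001100100
Gen 12 (rule 150): 011100010011110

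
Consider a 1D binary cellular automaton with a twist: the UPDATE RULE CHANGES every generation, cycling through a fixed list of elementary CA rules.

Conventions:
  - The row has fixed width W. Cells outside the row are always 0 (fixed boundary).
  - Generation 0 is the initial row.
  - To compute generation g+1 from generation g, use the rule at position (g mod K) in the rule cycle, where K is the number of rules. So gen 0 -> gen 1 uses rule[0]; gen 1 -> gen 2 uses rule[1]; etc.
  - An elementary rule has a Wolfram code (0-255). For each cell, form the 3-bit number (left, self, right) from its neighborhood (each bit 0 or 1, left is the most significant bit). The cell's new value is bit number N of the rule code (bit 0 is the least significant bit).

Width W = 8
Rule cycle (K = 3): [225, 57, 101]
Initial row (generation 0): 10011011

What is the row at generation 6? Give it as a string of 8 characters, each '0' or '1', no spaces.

Gen 0: 10011011
Gen 1 (rule 225): 00001101
Gen 2 (rule 57): 11101010
Gen 3 (rule 101): 00111110
Gen 4 (rule 225): 10011110
Gen 5 (rule 57): 01010001
Gen 6 (rule 101): 01110101

Answer: 01110101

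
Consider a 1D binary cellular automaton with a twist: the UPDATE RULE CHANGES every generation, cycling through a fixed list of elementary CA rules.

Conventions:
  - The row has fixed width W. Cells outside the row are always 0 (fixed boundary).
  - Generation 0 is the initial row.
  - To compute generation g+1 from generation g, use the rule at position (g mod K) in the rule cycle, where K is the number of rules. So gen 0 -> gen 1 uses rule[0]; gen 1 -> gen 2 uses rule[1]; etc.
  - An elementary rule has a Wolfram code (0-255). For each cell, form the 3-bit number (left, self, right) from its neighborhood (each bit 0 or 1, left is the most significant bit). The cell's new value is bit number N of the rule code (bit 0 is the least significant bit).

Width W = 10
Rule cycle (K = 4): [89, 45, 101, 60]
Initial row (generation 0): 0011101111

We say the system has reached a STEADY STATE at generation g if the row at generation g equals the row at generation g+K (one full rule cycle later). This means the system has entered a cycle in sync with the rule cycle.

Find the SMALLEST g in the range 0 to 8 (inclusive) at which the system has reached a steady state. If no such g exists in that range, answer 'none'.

Answer: none

Derivation:
Gen 0: 0011101111
Gen 1 (rule 89): 1010101001
Gen 2 (rule 45): 1111111001
Gen 3 (rule 101): 0000001001
Gen 4 (rule 60): 0000001101
Gen 5 (rule 89): 1111101100
Gen 6 (rule 45): 1000011001
Gen 7 (rule 101): 1011001001
Gen 8 (rule 60): 1110101101
Gen 9 (rule 89): 1010001100
Gen 10 (rule 45): 1110101001
Gen 11 (rule 101): 0011111001
Gen 12 (rule 60): 0010000101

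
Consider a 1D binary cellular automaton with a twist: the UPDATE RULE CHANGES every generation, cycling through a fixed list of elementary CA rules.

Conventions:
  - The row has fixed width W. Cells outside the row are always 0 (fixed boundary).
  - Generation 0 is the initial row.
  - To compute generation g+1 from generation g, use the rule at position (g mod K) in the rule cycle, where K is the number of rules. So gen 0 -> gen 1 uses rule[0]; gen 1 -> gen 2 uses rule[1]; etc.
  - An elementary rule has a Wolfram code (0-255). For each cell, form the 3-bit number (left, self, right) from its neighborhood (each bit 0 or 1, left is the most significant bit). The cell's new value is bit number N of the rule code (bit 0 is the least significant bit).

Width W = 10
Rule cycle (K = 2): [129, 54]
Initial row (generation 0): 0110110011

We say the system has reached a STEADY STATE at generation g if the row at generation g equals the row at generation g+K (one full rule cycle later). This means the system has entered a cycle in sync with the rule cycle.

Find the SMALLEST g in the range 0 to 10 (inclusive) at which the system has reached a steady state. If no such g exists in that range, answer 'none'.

Gen 0: 0110110011
Gen 1 (rule 129): 0000000000
Gen 2 (rule 54): 0000000000
Gen 3 (rule 129): 1111111111
Gen 4 (rule 54): 0000000000
Gen 5 (rule 129): 1111111111
Gen 6 (rule 54): 0000000000
Gen 7 (rule 129): 1111111111
Gen 8 (rule 54): 0000000000
Gen 9 (rule 129): 1111111111
Gen 10 (rule 54): 0000000000
Gen 11 (rule 129): 1111111111
Gen 12 (rule 54): 0000000000

Answer: 2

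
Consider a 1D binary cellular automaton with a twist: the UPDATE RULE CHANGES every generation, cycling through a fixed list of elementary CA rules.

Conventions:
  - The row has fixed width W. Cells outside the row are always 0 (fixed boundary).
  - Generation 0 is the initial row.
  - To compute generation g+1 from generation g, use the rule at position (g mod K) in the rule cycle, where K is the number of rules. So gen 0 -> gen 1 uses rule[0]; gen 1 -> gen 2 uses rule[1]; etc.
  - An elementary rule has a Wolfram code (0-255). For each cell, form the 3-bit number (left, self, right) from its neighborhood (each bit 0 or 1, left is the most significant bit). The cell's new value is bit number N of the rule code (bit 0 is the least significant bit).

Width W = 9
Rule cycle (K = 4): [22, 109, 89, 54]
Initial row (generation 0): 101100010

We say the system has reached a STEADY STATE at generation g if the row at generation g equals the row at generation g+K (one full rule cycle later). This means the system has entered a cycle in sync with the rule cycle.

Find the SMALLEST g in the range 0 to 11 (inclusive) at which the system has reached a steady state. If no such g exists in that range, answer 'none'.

Answer: 2

Derivation:
Gen 0: 101100010
Gen 1 (rule 22): 100010111
Gen 2 (rule 109): 101011101
Gen 3 (rule 89): 000010100
Gen 4 (rule 54): 000111110
Gen 5 (rule 22): 001000001
Gen 6 (rule 109): 101011101
Gen 7 (rule 89): 000010100
Gen 8 (rule 54): 000111110
Gen 9 (rule 22): 001000001
Gen 10 (rule 109): 101011101
Gen 11 (rule 89): 000010100
Gen 12 (rule 54): 000111110
Gen 13 (rule 22): 001000001
Gen 14 (rule 109): 101011101
Gen 15 (rule 89): 000010100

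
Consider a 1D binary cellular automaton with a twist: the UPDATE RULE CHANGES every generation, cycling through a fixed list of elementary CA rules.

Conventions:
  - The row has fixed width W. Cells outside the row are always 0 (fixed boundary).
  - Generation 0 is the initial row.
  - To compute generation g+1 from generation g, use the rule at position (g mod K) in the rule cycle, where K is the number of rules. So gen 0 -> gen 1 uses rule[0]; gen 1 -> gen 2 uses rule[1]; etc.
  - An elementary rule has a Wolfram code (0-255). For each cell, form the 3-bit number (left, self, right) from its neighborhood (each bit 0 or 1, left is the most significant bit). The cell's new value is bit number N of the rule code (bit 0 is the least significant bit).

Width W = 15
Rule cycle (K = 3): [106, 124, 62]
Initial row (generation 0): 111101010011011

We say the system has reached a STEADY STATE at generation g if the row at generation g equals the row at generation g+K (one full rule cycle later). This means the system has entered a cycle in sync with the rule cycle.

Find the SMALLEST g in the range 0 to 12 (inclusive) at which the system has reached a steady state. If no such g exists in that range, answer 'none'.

Gen 0: 111101010011011
Gen 1 (rule 106): 100110100111111
Gen 2 (rule 124): 110111110100001
Gen 3 (rule 62): 101100001110011
Gen 4 (rule 106): 011100011010111
Gen 5 (rule 124): 010110011111101
Gen 6 (rule 62): 111101110000011
Gen 7 (rule 106): 100111010000111
Gen 8 (rule 124): 110101111000101
Gen 9 (rule 62): 101111000101111
Gen 10 (rule 106): 011001001011001
Gen 11 (rule 124): 011101101111101
Gen 12 (rule 62): 110011011000011
Gen 13 (rule 106): 110111111000111
Gen 14 (rule 124): 111100001100101
Gen 15 (rule 62): 100010011011111

Answer: none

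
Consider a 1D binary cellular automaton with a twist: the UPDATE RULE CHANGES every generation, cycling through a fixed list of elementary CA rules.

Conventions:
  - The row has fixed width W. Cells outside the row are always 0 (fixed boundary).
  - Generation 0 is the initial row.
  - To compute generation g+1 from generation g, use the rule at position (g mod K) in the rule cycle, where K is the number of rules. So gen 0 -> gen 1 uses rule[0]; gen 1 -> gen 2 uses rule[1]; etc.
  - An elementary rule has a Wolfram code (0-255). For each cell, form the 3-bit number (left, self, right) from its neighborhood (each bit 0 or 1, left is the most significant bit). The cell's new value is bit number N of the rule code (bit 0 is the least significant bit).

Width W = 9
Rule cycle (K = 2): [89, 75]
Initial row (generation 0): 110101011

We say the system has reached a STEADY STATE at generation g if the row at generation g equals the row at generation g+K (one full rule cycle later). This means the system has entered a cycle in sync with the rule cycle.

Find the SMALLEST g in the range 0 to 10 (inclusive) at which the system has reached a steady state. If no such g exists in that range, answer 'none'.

Gen 0: 110101011
Gen 1 (rule 89): 110000011
Gen 2 (rule 75): 110111111
Gen 3 (rule 89): 110100001
Gen 4 (rule 75): 110001110
Gen 5 (rule 89): 111101011
Gen 6 (rule 75): 100100011
Gen 7 (rule 89): 010011011
Gen 8 (rule 75): 100111011
Gen 9 (rule 89): 010101011
Gen 10 (rule 75): 100000011
Gen 11 (rule 89): 011111011
Gen 12 (rule 75): 110001011

Answer: none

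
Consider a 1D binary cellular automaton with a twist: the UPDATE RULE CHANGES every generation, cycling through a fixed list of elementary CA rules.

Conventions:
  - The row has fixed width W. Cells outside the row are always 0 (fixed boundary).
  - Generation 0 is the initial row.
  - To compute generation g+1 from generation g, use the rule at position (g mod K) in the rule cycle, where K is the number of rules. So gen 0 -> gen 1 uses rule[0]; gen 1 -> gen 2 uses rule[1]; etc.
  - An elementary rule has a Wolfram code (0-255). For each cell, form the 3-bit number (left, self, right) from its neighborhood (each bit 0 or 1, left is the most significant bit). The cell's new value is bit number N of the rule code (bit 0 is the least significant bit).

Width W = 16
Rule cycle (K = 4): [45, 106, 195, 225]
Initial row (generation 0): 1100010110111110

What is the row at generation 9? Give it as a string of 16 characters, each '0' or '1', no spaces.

Gen 0: 1100010110111110
Gen 1 (rule 45): 1001011101100000
Gen 2 (rule 106): 0010110111100000
Gen 3 (rule 195): 1100010011101111
Gen 4 (rule 225): 0101000001110111
Gen 5 (rule 45): 0111011101001100
Gen 6 (rule 106): 1101110110011100
Gen 7 (rule 195): 0100110010101101
Gen 8 (rule 225): 0000010001010110
Gen 9 (rule 45): 1111010101111100

Answer: 1111010101111100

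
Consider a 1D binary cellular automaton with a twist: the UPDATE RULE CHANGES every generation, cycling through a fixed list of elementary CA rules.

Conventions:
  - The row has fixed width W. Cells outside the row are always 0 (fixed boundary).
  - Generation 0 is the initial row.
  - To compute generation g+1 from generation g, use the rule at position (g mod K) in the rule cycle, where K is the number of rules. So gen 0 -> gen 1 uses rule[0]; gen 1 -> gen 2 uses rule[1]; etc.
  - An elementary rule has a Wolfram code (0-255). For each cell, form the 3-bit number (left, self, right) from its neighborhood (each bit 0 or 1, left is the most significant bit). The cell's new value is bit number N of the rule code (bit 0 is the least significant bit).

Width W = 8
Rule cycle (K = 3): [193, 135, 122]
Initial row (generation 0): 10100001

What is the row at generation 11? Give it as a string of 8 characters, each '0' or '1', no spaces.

Answer: 11110111

Derivation:
Gen 0: 10100001
Gen 1 (rule 193): 00001100
Gen 2 (rule 135): 11110001
Gen 3 (rule 122): 10011010
Gen 4 (rule 193): 00001000
Gen 5 (rule 135): 11111011
Gen 6 (rule 122): 10001111
Gen 7 (rule 193): 00100111
Gen 8 (rule 135): 11101010
Gen 9 (rule 122): 10110101
Gen 10 (rule 193): 00010000
Gen 11 (rule 135): 11110111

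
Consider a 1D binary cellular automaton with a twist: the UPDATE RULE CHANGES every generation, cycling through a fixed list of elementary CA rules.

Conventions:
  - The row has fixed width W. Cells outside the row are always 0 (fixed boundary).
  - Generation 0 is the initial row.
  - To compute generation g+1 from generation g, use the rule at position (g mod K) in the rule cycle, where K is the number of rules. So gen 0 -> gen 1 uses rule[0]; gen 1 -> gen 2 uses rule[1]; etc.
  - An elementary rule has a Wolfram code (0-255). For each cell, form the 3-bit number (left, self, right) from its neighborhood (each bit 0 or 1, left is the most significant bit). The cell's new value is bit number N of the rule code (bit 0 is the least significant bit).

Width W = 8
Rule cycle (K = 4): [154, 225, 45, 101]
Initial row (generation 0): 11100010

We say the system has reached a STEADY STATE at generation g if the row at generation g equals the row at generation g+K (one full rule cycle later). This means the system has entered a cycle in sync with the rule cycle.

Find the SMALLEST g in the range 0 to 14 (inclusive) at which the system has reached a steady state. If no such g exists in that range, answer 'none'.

Answer: 1

Derivation:
Gen 0: 11100010
Gen 1 (rule 154): 11010101
Gen 2 (rule 225): 01101010
Gen 3 (rule 45): 01011110
Gen 4 (rule 101): 01100010
Gen 5 (rule 154): 11010101
Gen 6 (rule 225): 01101010
Gen 7 (rule 45): 01011110
Gen 8 (rule 101): 01100010
Gen 9 (rule 154): 11010101
Gen 10 (rule 225): 01101010
Gen 11 (rule 45): 01011110
Gen 12 (rule 101): 01100010
Gen 13 (rule 154): 11010101
Gen 14 (rule 225): 01101010
Gen 15 (rule 45): 01011110
Gen 16 (rule 101): 01100010
Gen 17 (rule 154): 11010101
Gen 18 (rule 225): 01101010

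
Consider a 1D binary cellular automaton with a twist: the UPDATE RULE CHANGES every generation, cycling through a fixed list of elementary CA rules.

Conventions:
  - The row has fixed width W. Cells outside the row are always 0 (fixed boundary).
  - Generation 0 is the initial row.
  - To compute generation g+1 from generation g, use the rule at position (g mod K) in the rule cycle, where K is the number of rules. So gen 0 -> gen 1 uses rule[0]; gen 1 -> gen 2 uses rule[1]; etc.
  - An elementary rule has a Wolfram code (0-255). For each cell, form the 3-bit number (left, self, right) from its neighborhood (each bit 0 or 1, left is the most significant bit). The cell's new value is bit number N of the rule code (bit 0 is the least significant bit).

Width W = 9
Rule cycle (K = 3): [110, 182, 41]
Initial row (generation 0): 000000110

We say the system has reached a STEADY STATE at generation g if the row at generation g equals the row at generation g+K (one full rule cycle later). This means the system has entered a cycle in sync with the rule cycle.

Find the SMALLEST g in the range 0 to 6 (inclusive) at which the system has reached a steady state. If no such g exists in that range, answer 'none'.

Answer: none

Derivation:
Gen 0: 000000110
Gen 1 (rule 110): 000001110
Gen 2 (rule 182): 000010101
Gen 3 (rule 41): 111001010
Gen 4 (rule 110): 101011110
Gen 5 (rule 182): 111101101
Gen 6 (rule 41): 100011010
Gen 7 (rule 110): 100111110
Gen 8 (rule 182): 111011101
Gen 9 (rule 41): 100110010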